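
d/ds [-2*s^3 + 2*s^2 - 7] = 2*s*(2 - 3*s)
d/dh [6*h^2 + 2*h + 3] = 12*h + 2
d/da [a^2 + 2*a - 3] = 2*a + 2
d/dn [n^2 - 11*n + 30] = 2*n - 11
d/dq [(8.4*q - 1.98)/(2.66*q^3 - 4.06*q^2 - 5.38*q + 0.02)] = (-44.688*q^3 + 49.9044*q^2 - 16.0776*q - 10.4844)/(7.0756*q^6 - 21.5992*q^5 - 12.138*q^4 + 43.792*q^3 + 28.782*q^2 - 0.2152*q + 0.0004)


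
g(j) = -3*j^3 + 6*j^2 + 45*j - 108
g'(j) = -9*j^2 + 12*j + 45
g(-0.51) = -128.99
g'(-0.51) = 36.54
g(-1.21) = -148.35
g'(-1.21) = 17.30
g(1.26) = -47.78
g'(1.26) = 45.83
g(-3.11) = -99.68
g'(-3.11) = -79.37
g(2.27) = -10.02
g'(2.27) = 25.86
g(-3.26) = -87.00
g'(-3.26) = -89.77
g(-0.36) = -123.28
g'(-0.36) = 39.51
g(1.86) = -22.85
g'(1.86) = 36.18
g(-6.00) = 486.00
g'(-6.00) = -351.00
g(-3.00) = -108.00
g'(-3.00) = -72.00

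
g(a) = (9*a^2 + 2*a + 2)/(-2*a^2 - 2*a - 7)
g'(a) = (4*a + 2)*(9*a^2 + 2*a + 2)/(-2*a^2 - 2*a - 7)^2 + (18*a + 2)/(-2*a^2 - 2*a - 7)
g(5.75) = -3.68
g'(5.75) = -0.16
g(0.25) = -0.40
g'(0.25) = -0.69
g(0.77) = -0.91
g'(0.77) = -1.15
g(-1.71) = -2.64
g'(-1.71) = 1.70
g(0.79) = -0.94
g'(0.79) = -1.16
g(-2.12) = -3.25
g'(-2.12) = 1.28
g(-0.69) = -0.75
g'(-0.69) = 1.50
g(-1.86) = -2.88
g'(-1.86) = 1.55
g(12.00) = -4.14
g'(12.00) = -0.03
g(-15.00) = -4.68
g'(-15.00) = -0.00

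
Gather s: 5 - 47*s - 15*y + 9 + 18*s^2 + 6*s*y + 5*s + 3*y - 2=18*s^2 + s*(6*y - 42) - 12*y + 12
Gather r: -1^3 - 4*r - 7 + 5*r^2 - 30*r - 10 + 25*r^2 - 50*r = 30*r^2 - 84*r - 18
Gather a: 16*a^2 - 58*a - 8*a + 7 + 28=16*a^2 - 66*a + 35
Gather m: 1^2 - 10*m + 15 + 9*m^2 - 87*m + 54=9*m^2 - 97*m + 70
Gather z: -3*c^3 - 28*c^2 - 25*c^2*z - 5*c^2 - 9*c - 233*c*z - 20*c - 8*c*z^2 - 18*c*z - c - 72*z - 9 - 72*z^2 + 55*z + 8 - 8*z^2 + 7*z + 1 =-3*c^3 - 33*c^2 - 30*c + z^2*(-8*c - 80) + z*(-25*c^2 - 251*c - 10)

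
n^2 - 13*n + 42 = (n - 7)*(n - 6)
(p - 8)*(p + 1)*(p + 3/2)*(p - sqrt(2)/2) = p^4 - 11*p^3/2 - sqrt(2)*p^3/2 - 37*p^2/2 + 11*sqrt(2)*p^2/4 - 12*p + 37*sqrt(2)*p/4 + 6*sqrt(2)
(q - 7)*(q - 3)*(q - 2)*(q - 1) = q^4 - 13*q^3 + 53*q^2 - 83*q + 42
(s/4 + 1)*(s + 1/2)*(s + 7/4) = s^3/4 + 25*s^2/16 + 79*s/32 + 7/8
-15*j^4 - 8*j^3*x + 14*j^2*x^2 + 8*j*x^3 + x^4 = (-j + x)*(j + x)*(3*j + x)*(5*j + x)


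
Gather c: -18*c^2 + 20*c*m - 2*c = -18*c^2 + c*(20*m - 2)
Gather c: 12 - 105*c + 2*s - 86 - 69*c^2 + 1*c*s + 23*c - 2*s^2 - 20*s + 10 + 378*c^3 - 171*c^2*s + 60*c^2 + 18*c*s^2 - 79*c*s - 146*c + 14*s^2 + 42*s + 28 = 378*c^3 + c^2*(-171*s - 9) + c*(18*s^2 - 78*s - 228) + 12*s^2 + 24*s - 36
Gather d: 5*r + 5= 5*r + 5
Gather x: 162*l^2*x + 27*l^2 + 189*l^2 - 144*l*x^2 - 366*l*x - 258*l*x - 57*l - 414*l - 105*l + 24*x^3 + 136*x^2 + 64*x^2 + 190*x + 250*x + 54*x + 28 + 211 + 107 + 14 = 216*l^2 - 576*l + 24*x^3 + x^2*(200 - 144*l) + x*(162*l^2 - 624*l + 494) + 360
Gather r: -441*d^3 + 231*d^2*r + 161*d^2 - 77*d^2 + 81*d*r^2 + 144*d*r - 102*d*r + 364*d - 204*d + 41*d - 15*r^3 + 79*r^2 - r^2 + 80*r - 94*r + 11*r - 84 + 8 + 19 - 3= -441*d^3 + 84*d^2 + 201*d - 15*r^3 + r^2*(81*d + 78) + r*(231*d^2 + 42*d - 3) - 60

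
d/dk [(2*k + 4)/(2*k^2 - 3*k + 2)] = 4*(-k^2 - 4*k + 4)/(4*k^4 - 12*k^3 + 17*k^2 - 12*k + 4)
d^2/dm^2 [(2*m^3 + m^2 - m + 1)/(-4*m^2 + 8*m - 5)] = 2*(-104*m^3 + 252*m^2 - 114*m - 29)/(64*m^6 - 384*m^5 + 1008*m^4 - 1472*m^3 + 1260*m^2 - 600*m + 125)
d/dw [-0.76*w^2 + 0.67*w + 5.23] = 0.67 - 1.52*w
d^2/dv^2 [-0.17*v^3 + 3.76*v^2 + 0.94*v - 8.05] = 7.52 - 1.02*v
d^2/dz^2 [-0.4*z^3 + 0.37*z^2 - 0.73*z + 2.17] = 0.74 - 2.4*z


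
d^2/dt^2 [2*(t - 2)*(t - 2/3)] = 4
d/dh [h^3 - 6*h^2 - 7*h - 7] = 3*h^2 - 12*h - 7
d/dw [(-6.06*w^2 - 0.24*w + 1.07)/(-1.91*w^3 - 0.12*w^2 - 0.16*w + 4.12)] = (-11.5746*w^4 - 0.9168*w^3 + 7.0719*w^2 - 49.6776*w - 0.8176)/(3.6481*w^6 + 0.4584*w^5 + 0.6256*w^4 - 15.7*w^3 - 0.9632*w^2 - 1.3184*w + 16.9744)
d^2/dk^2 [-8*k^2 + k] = -16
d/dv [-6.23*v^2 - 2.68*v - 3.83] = -12.46*v - 2.68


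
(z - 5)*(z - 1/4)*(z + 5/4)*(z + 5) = z^4 + z^3 - 405*z^2/16 - 25*z + 125/16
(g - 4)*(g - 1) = g^2 - 5*g + 4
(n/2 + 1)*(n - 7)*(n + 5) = n^3/2 - 39*n/2 - 35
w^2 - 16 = (w - 4)*(w + 4)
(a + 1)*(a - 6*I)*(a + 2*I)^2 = a^4 + a^3 - 2*I*a^3 + 20*a^2 - 2*I*a^2 + 20*a + 24*I*a + 24*I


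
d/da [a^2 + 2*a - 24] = 2*a + 2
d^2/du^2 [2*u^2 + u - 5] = 4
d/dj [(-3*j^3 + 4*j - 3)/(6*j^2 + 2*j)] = 3*(-3*j^4 - 2*j^3 - 4*j^2 + 6*j + 1)/(2*j^2*(9*j^2 + 6*j + 1))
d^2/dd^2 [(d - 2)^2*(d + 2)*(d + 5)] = 12*d^2 + 18*d - 28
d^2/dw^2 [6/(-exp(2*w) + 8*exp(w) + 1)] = 24*(2*(exp(w) - 4)^2*exp(w) + (exp(w) - 2)*(-exp(2*w) + 8*exp(w) + 1))*exp(w)/(-exp(2*w) + 8*exp(w) + 1)^3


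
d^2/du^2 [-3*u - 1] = 0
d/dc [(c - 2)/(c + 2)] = 4/(c + 2)^2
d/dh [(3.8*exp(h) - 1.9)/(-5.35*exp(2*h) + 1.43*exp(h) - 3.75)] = (20.33*exp(2*h) - 20.33*exp(h) - 11.533)*exp(h)/(28.6225*exp(4*h) - 15.301*exp(3*h) + 42.1699*exp(2*h) - 10.725*exp(h) + 14.0625)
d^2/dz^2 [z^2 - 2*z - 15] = 2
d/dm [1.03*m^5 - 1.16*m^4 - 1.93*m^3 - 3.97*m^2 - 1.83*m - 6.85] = 5.15*m^4 - 4.64*m^3 - 5.79*m^2 - 7.94*m - 1.83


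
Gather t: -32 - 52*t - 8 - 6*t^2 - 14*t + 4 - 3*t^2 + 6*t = -9*t^2 - 60*t - 36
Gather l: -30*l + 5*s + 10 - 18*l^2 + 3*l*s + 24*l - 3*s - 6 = -18*l^2 + l*(3*s - 6) + 2*s + 4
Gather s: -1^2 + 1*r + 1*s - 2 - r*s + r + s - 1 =2*r + s*(2 - r) - 4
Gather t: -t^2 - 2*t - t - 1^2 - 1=-t^2 - 3*t - 2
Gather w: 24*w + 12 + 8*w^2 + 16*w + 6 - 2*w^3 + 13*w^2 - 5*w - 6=-2*w^3 + 21*w^2 + 35*w + 12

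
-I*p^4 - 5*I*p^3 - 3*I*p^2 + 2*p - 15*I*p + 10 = (p + 5)*(p - 2*I)*(p + I)*(-I*p + 1)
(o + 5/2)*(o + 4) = o^2 + 13*o/2 + 10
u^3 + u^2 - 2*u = u*(u - 1)*(u + 2)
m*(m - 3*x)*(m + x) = m^3 - 2*m^2*x - 3*m*x^2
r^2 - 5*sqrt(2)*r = r*(r - 5*sqrt(2))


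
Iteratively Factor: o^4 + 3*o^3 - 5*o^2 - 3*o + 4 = (o + 4)*(o^3 - o^2 - o + 1) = (o - 1)*(o + 4)*(o^2 - 1) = (o - 1)^2*(o + 4)*(o + 1)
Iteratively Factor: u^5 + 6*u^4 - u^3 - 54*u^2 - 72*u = (u + 3)*(u^4 + 3*u^3 - 10*u^2 - 24*u) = (u + 2)*(u + 3)*(u^3 + u^2 - 12*u) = (u - 3)*(u + 2)*(u + 3)*(u^2 + 4*u) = (u - 3)*(u + 2)*(u + 3)*(u + 4)*(u)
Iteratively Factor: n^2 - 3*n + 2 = (n - 2)*(n - 1)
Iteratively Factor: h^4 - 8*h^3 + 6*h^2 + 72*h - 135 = (h - 3)*(h^3 - 5*h^2 - 9*h + 45) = (h - 3)^2*(h^2 - 2*h - 15) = (h - 5)*(h - 3)^2*(h + 3)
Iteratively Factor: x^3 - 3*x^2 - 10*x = (x - 5)*(x^2 + 2*x) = (x - 5)*(x + 2)*(x)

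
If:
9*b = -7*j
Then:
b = -7*j/9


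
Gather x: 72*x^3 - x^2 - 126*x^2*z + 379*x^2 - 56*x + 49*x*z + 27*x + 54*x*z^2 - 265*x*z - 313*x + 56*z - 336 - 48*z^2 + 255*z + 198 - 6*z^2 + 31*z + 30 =72*x^3 + x^2*(378 - 126*z) + x*(54*z^2 - 216*z - 342) - 54*z^2 + 342*z - 108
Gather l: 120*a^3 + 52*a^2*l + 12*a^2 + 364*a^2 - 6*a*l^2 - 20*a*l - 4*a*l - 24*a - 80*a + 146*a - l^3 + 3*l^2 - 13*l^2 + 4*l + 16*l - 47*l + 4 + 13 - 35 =120*a^3 + 376*a^2 + 42*a - l^3 + l^2*(-6*a - 10) + l*(52*a^2 - 24*a - 27) - 18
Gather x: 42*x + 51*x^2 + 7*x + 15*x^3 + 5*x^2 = 15*x^3 + 56*x^2 + 49*x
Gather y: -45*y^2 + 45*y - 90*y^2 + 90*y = -135*y^2 + 135*y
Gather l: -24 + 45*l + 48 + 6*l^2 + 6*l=6*l^2 + 51*l + 24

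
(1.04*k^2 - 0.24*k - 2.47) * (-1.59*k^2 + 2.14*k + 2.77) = -1.6536*k^4 + 2.6072*k^3 + 6.2945*k^2 - 5.9506*k - 6.8419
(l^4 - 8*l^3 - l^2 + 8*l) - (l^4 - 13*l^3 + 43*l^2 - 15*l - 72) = 5*l^3 - 44*l^2 + 23*l + 72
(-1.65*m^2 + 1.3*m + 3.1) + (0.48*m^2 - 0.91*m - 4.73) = -1.17*m^2 + 0.39*m - 1.63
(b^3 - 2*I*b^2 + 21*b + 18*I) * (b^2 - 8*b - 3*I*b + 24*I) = b^5 - 8*b^4 - 5*I*b^4 + 15*b^3 + 40*I*b^3 - 120*b^2 - 45*I*b^2 + 54*b + 360*I*b - 432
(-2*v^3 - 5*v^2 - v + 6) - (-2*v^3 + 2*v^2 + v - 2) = -7*v^2 - 2*v + 8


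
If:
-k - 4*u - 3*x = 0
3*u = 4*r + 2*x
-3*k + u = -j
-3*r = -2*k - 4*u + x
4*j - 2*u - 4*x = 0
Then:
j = 0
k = 0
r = 0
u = 0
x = 0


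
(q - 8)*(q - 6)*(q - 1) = q^3 - 15*q^2 + 62*q - 48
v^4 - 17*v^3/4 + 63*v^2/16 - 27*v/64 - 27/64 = (v - 3)*(v - 3/4)^2*(v + 1/4)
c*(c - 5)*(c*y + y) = c^3*y - 4*c^2*y - 5*c*y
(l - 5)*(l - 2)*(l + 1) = l^3 - 6*l^2 + 3*l + 10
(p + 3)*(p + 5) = p^2 + 8*p + 15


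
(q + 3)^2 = q^2 + 6*q + 9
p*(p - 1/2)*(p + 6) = p^3 + 11*p^2/2 - 3*p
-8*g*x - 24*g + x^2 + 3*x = (-8*g + x)*(x + 3)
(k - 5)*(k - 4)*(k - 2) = k^3 - 11*k^2 + 38*k - 40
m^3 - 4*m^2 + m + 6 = (m - 3)*(m - 2)*(m + 1)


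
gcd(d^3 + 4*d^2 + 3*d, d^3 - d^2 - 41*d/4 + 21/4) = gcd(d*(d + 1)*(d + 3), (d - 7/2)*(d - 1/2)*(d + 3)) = d + 3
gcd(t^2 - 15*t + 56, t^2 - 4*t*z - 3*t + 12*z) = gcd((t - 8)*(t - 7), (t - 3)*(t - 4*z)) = 1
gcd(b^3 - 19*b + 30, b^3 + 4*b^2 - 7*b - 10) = b^2 + 3*b - 10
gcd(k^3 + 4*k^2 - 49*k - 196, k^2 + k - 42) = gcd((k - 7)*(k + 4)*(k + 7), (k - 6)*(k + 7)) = k + 7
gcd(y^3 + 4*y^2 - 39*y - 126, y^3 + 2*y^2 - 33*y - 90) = y^2 - 3*y - 18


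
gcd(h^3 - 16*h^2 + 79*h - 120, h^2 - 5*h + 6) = h - 3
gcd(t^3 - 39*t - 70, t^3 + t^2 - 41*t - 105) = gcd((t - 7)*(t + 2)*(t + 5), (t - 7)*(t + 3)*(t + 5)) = t^2 - 2*t - 35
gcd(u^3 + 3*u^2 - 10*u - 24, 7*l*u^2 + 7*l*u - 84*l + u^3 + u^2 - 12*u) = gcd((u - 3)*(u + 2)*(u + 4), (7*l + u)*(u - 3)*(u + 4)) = u^2 + u - 12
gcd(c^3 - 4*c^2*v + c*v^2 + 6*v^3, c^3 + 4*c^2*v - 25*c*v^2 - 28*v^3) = c + v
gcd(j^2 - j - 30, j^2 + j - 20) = j + 5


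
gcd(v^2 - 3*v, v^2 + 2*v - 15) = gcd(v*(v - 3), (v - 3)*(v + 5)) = v - 3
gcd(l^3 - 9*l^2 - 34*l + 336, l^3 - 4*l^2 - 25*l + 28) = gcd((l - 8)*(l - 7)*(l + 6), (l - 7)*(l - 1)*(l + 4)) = l - 7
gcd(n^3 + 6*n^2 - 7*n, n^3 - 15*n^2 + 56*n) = n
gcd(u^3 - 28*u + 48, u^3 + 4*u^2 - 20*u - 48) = u^2 + 2*u - 24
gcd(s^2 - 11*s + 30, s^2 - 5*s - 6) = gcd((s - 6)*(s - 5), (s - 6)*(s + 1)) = s - 6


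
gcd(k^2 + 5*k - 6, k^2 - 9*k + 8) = k - 1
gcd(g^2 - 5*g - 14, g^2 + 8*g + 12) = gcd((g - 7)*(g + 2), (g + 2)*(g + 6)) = g + 2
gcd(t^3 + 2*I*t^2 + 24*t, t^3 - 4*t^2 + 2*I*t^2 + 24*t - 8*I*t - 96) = t^2 + 2*I*t + 24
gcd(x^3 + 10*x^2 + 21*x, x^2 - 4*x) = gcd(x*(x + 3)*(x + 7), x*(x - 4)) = x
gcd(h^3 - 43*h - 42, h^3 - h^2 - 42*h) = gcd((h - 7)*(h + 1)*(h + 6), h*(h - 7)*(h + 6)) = h^2 - h - 42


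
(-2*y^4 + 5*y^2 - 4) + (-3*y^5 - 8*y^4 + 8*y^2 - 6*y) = -3*y^5 - 10*y^4 + 13*y^2 - 6*y - 4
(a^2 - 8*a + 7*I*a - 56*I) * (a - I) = a^3 - 8*a^2 + 6*I*a^2 + 7*a - 48*I*a - 56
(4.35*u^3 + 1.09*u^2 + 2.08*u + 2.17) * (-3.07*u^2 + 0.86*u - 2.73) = -13.3545*u^5 + 0.394699999999999*u^4 - 17.3237*u^3 - 7.8488*u^2 - 3.8122*u - 5.9241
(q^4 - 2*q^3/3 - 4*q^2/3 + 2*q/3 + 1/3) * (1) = q^4 - 2*q^3/3 - 4*q^2/3 + 2*q/3 + 1/3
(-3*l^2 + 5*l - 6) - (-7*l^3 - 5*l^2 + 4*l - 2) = 7*l^3 + 2*l^2 + l - 4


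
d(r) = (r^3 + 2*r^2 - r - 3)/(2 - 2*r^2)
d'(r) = 4*r*(r^3 + 2*r^2 - r - 3)/(2 - 2*r^2)^2 + (3*r^2 + 4*r - 1)/(2 - 2*r^2)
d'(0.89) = -21.09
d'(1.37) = -2.28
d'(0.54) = -1.58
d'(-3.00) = -0.45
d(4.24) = -3.09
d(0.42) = -1.82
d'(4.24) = -0.51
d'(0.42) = -1.12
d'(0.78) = -5.59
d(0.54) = -1.98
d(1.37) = -1.11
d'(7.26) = -0.50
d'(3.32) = -0.53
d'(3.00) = -0.55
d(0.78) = -2.67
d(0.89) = -3.85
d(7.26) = -4.62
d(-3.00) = 0.56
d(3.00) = -2.44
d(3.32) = -2.61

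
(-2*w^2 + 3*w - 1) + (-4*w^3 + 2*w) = -4*w^3 - 2*w^2 + 5*w - 1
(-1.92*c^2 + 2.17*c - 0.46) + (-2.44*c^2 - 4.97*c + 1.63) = -4.36*c^2 - 2.8*c + 1.17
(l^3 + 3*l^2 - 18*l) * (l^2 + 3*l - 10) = l^5 + 6*l^4 - 19*l^3 - 84*l^2 + 180*l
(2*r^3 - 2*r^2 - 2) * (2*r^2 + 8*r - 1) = 4*r^5 + 12*r^4 - 18*r^3 - 2*r^2 - 16*r + 2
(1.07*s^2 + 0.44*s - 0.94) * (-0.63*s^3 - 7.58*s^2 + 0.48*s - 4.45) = -0.6741*s^5 - 8.3878*s^4 - 2.2294*s^3 + 2.5749*s^2 - 2.4092*s + 4.183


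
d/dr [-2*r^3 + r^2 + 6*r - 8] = -6*r^2 + 2*r + 6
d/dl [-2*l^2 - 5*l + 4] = -4*l - 5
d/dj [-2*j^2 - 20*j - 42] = -4*j - 20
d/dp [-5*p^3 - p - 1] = -15*p^2 - 1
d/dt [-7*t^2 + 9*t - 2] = 9 - 14*t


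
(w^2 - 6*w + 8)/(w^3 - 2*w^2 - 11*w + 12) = (w - 2)/(w^2 + 2*w - 3)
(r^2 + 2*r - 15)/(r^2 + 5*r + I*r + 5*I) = (r - 3)/(r + I)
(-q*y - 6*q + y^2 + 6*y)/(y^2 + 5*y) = (-q*y - 6*q + y^2 + 6*y)/(y*(y + 5))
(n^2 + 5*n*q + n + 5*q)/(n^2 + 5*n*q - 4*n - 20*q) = (n + 1)/(n - 4)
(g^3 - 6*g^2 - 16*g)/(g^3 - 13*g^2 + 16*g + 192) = g*(g + 2)/(g^2 - 5*g - 24)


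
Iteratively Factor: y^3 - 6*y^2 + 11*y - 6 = (y - 1)*(y^2 - 5*y + 6) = (y - 2)*(y - 1)*(y - 3)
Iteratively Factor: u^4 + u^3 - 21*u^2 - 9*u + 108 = (u - 3)*(u^3 + 4*u^2 - 9*u - 36) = (u - 3)*(u + 4)*(u^2 - 9) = (u - 3)*(u + 3)*(u + 4)*(u - 3)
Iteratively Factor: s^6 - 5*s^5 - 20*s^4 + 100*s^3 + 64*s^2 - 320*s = (s - 2)*(s^5 - 3*s^4 - 26*s^3 + 48*s^2 + 160*s) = (s - 5)*(s - 2)*(s^4 + 2*s^3 - 16*s^2 - 32*s) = (s - 5)*(s - 2)*(s + 2)*(s^3 - 16*s) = (s - 5)*(s - 4)*(s - 2)*(s + 2)*(s^2 + 4*s) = s*(s - 5)*(s - 4)*(s - 2)*(s + 2)*(s + 4)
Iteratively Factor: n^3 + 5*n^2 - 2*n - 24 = (n - 2)*(n^2 + 7*n + 12) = (n - 2)*(n + 4)*(n + 3)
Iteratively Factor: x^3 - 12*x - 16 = (x + 2)*(x^2 - 2*x - 8) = (x + 2)^2*(x - 4)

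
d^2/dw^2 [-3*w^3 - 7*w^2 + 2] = -18*w - 14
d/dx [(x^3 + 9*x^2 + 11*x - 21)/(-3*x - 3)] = 2*(-x^3 - 6*x^2 - 9*x - 16)/(3*(x^2 + 2*x + 1))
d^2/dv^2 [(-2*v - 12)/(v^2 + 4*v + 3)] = 4*(-4*(v + 2)^2*(v + 6) + (3*v + 10)*(v^2 + 4*v + 3))/(v^2 + 4*v + 3)^3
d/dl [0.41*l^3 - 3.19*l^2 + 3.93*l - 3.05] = 1.23*l^2 - 6.38*l + 3.93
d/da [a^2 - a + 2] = 2*a - 1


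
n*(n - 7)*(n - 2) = n^3 - 9*n^2 + 14*n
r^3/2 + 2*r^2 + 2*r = r*(r/2 + 1)*(r + 2)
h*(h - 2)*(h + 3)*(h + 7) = h^4 + 8*h^3 + h^2 - 42*h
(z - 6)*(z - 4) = z^2 - 10*z + 24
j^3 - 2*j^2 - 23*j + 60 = (j - 4)*(j - 3)*(j + 5)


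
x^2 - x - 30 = (x - 6)*(x + 5)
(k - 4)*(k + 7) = k^2 + 3*k - 28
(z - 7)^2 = z^2 - 14*z + 49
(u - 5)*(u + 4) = u^2 - u - 20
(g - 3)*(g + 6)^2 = g^3 + 9*g^2 - 108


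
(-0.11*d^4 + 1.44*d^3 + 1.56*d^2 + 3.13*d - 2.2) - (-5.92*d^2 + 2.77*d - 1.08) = -0.11*d^4 + 1.44*d^3 + 7.48*d^2 + 0.36*d - 1.12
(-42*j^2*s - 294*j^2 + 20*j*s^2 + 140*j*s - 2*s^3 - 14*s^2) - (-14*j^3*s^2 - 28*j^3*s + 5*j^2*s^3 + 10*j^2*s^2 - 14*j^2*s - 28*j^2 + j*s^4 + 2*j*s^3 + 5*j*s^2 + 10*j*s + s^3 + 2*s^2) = 14*j^3*s^2 + 28*j^3*s - 5*j^2*s^3 - 10*j^2*s^2 - 28*j^2*s - 266*j^2 - j*s^4 - 2*j*s^3 + 15*j*s^2 + 130*j*s - 3*s^3 - 16*s^2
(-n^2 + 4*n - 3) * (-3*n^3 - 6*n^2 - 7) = 3*n^5 - 6*n^4 - 15*n^3 + 25*n^2 - 28*n + 21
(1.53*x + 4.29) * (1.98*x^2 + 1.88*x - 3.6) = 3.0294*x^3 + 11.3706*x^2 + 2.5572*x - 15.444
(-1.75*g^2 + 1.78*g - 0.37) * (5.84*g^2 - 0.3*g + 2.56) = -10.22*g^4 + 10.9202*g^3 - 7.1748*g^2 + 4.6678*g - 0.9472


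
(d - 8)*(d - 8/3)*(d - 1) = d^3 - 35*d^2/3 + 32*d - 64/3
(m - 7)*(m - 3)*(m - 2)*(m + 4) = m^4 - 8*m^3 - 7*m^2 + 122*m - 168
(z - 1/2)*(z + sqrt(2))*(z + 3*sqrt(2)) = z^3 - z^2/2 + 4*sqrt(2)*z^2 - 2*sqrt(2)*z + 6*z - 3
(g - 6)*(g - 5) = g^2 - 11*g + 30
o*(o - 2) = o^2 - 2*o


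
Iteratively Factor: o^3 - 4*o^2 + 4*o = (o)*(o^2 - 4*o + 4) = o*(o - 2)*(o - 2)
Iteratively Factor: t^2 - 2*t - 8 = (t - 4)*(t + 2)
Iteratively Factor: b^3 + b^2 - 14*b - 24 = (b + 3)*(b^2 - 2*b - 8) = (b - 4)*(b + 3)*(b + 2)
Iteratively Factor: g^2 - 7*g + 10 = (g - 2)*(g - 5)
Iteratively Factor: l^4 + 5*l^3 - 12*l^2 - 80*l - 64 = (l + 4)*(l^3 + l^2 - 16*l - 16) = (l + 1)*(l + 4)*(l^2 - 16) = (l + 1)*(l + 4)^2*(l - 4)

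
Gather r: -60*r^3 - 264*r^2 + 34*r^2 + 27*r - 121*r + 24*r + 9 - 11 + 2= -60*r^3 - 230*r^2 - 70*r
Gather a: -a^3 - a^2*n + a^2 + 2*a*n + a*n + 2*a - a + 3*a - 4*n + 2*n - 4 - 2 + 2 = -a^3 + a^2*(1 - n) + a*(3*n + 4) - 2*n - 4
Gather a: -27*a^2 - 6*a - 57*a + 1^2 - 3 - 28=-27*a^2 - 63*a - 30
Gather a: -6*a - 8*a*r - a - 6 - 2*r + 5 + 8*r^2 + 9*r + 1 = a*(-8*r - 7) + 8*r^2 + 7*r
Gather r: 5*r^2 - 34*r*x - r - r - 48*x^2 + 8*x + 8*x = 5*r^2 + r*(-34*x - 2) - 48*x^2 + 16*x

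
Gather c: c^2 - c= c^2 - c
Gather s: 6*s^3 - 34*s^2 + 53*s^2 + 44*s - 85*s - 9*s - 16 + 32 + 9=6*s^3 + 19*s^2 - 50*s + 25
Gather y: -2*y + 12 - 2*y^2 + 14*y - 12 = -2*y^2 + 12*y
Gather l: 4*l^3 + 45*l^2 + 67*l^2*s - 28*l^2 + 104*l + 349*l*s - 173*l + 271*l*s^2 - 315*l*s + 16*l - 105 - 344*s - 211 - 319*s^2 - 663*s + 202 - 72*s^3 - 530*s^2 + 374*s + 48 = 4*l^3 + l^2*(67*s + 17) + l*(271*s^2 + 34*s - 53) - 72*s^3 - 849*s^2 - 633*s - 66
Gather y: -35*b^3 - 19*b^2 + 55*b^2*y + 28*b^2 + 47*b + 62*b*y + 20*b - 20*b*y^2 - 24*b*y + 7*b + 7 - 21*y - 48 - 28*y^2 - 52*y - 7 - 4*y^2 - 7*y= -35*b^3 + 9*b^2 + 74*b + y^2*(-20*b - 32) + y*(55*b^2 + 38*b - 80) - 48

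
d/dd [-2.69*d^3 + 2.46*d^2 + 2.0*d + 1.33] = -8.07*d^2 + 4.92*d + 2.0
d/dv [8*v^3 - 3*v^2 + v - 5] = 24*v^2 - 6*v + 1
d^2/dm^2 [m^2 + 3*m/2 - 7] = 2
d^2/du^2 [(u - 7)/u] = -14/u^3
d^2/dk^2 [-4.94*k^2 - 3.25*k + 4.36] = -9.88000000000000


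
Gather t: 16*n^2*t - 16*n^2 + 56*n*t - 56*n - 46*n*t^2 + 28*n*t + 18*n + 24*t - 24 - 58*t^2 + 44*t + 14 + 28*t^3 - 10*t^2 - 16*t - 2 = -16*n^2 - 38*n + 28*t^3 + t^2*(-46*n - 68) + t*(16*n^2 + 84*n + 52) - 12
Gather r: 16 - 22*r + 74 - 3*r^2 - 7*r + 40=-3*r^2 - 29*r + 130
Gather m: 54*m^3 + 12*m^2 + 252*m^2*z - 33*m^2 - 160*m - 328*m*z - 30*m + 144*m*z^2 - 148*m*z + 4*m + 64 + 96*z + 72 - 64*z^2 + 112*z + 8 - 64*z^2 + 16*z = 54*m^3 + m^2*(252*z - 21) + m*(144*z^2 - 476*z - 186) - 128*z^2 + 224*z + 144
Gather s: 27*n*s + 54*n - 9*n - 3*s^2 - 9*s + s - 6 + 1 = 45*n - 3*s^2 + s*(27*n - 8) - 5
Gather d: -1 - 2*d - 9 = -2*d - 10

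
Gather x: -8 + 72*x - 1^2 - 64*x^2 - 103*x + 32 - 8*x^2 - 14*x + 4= -72*x^2 - 45*x + 27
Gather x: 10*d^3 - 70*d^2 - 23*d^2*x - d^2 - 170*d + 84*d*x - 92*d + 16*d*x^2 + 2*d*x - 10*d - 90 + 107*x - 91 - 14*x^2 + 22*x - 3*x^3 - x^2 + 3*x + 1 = 10*d^3 - 71*d^2 - 272*d - 3*x^3 + x^2*(16*d - 15) + x*(-23*d^2 + 86*d + 132) - 180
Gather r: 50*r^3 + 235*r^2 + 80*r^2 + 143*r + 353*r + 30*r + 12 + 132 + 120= 50*r^3 + 315*r^2 + 526*r + 264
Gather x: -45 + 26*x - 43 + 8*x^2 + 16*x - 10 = 8*x^2 + 42*x - 98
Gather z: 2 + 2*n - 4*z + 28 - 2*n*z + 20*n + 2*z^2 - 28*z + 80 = 22*n + 2*z^2 + z*(-2*n - 32) + 110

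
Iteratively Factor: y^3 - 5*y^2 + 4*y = (y - 1)*(y^2 - 4*y) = (y - 4)*(y - 1)*(y)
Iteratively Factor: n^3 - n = (n + 1)*(n^2 - n) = n*(n + 1)*(n - 1)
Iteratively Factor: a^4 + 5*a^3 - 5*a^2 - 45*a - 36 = (a - 3)*(a^3 + 8*a^2 + 19*a + 12) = (a - 3)*(a + 3)*(a^2 + 5*a + 4) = (a - 3)*(a + 3)*(a + 4)*(a + 1)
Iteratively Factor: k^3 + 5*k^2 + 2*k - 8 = (k + 4)*(k^2 + k - 2) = (k - 1)*(k + 4)*(k + 2)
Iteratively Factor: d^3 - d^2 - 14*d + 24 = (d - 2)*(d^2 + d - 12) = (d - 2)*(d + 4)*(d - 3)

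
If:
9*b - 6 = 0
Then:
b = 2/3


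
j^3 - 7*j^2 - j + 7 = (j - 7)*(j - 1)*(j + 1)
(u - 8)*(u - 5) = u^2 - 13*u + 40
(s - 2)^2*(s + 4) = s^3 - 12*s + 16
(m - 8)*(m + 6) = m^2 - 2*m - 48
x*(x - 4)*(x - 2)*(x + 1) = x^4 - 5*x^3 + 2*x^2 + 8*x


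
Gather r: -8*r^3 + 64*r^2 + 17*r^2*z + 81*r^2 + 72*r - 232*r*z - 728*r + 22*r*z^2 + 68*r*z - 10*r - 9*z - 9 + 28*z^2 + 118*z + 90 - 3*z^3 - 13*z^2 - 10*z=-8*r^3 + r^2*(17*z + 145) + r*(22*z^2 - 164*z - 666) - 3*z^3 + 15*z^2 + 99*z + 81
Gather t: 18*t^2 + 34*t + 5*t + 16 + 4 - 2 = 18*t^2 + 39*t + 18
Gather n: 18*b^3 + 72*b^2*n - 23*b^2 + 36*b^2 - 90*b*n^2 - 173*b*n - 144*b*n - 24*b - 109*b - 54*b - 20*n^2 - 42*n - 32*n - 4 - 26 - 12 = 18*b^3 + 13*b^2 - 187*b + n^2*(-90*b - 20) + n*(72*b^2 - 317*b - 74) - 42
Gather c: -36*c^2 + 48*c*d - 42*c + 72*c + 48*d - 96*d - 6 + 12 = -36*c^2 + c*(48*d + 30) - 48*d + 6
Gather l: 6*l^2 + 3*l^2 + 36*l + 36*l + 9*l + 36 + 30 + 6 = 9*l^2 + 81*l + 72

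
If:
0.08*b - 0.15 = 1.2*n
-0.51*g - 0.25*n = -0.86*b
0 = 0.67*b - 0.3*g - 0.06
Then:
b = 0.45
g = 0.81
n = -0.09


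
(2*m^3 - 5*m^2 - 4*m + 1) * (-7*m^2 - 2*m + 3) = -14*m^5 + 31*m^4 + 44*m^3 - 14*m^2 - 14*m + 3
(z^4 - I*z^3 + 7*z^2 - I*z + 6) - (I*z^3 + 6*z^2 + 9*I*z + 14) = z^4 - 2*I*z^3 + z^2 - 10*I*z - 8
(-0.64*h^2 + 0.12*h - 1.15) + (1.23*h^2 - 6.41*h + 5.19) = 0.59*h^2 - 6.29*h + 4.04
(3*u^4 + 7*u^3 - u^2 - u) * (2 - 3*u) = -9*u^5 - 15*u^4 + 17*u^3 + u^2 - 2*u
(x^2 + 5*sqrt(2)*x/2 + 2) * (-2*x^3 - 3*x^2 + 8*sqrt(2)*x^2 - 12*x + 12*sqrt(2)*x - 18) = -2*x^5 - 3*x^4 + 3*sqrt(2)*x^4 + 9*sqrt(2)*x^3/2 + 24*x^3 - 14*sqrt(2)*x^2 + 36*x^2 - 21*sqrt(2)*x - 24*x - 36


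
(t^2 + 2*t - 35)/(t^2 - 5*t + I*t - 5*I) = (t + 7)/(t + I)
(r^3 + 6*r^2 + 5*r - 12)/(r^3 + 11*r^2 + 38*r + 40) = (r^2 + 2*r - 3)/(r^2 + 7*r + 10)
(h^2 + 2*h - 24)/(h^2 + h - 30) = (h - 4)/(h - 5)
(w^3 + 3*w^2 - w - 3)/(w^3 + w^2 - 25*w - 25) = (w^2 + 2*w - 3)/(w^2 - 25)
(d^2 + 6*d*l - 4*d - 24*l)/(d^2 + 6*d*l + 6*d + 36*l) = (d - 4)/(d + 6)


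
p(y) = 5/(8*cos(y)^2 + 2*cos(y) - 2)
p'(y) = 5*(16*sin(y)*cos(y) + 2*sin(y))/(8*cos(y)^2 + 2*cos(y) - 2)^2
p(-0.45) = 0.80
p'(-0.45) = -0.90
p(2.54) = 2.80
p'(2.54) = -9.90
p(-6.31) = 0.63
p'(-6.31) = -0.04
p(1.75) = -2.38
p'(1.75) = -0.95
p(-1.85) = -2.57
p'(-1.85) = 3.07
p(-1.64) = -2.38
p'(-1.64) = -1.01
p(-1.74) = -2.37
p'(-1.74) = 0.77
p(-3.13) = 1.25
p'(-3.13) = 0.05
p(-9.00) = 1.77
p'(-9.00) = 3.26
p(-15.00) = 4.56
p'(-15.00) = 27.41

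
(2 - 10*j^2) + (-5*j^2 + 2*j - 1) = -15*j^2 + 2*j + 1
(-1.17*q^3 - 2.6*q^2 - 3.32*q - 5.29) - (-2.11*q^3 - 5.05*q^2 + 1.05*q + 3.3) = 0.94*q^3 + 2.45*q^2 - 4.37*q - 8.59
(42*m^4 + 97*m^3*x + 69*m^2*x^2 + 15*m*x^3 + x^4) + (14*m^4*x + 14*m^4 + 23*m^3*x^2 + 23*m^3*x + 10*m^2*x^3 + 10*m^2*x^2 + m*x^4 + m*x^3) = 14*m^4*x + 56*m^4 + 23*m^3*x^2 + 120*m^3*x + 10*m^2*x^3 + 79*m^2*x^2 + m*x^4 + 16*m*x^3 + x^4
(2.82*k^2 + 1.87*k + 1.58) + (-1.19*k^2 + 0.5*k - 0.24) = 1.63*k^2 + 2.37*k + 1.34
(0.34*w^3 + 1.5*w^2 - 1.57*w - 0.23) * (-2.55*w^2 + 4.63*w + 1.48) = -0.867*w^5 - 2.2508*w^4 + 11.4517*w^3 - 4.4626*w^2 - 3.3885*w - 0.3404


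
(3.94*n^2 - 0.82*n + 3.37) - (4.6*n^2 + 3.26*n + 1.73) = -0.66*n^2 - 4.08*n + 1.64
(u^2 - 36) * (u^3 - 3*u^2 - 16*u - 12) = u^5 - 3*u^4 - 52*u^3 + 96*u^2 + 576*u + 432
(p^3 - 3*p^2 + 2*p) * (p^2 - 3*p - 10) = p^5 - 6*p^4 + p^3 + 24*p^2 - 20*p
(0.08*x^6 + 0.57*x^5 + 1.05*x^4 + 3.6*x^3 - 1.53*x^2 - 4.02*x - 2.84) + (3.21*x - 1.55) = 0.08*x^6 + 0.57*x^5 + 1.05*x^4 + 3.6*x^3 - 1.53*x^2 - 0.81*x - 4.39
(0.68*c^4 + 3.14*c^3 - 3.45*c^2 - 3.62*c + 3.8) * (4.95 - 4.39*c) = -2.9852*c^5 - 10.4186*c^4 + 30.6885*c^3 - 1.1857*c^2 - 34.601*c + 18.81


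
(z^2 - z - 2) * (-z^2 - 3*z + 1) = -z^4 - 2*z^3 + 6*z^2 + 5*z - 2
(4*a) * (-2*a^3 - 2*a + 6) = -8*a^4 - 8*a^2 + 24*a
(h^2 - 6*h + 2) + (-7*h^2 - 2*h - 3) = -6*h^2 - 8*h - 1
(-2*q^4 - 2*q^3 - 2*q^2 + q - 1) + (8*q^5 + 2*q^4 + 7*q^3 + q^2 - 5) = 8*q^5 + 5*q^3 - q^2 + q - 6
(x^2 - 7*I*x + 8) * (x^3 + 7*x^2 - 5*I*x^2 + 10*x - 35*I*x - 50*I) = x^5 + 7*x^4 - 12*I*x^4 - 17*x^3 - 84*I*x^3 - 189*x^2 - 160*I*x^2 - 270*x - 280*I*x - 400*I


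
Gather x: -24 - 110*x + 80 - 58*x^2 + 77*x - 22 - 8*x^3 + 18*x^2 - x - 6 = -8*x^3 - 40*x^2 - 34*x + 28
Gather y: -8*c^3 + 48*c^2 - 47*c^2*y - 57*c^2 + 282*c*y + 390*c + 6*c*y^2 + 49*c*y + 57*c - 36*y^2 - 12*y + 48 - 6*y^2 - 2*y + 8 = -8*c^3 - 9*c^2 + 447*c + y^2*(6*c - 42) + y*(-47*c^2 + 331*c - 14) + 56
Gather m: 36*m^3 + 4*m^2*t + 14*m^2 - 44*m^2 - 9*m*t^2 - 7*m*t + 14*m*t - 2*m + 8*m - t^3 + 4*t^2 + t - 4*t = 36*m^3 + m^2*(4*t - 30) + m*(-9*t^2 + 7*t + 6) - t^3 + 4*t^2 - 3*t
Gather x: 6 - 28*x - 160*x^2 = -160*x^2 - 28*x + 6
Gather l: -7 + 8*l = 8*l - 7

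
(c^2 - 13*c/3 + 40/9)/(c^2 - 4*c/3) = (9*c^2 - 39*c + 40)/(3*c*(3*c - 4))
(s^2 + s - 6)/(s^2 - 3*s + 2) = (s + 3)/(s - 1)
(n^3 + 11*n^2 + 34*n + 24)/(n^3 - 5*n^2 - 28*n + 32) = (n^2 + 7*n + 6)/(n^2 - 9*n + 8)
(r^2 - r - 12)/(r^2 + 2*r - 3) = (r - 4)/(r - 1)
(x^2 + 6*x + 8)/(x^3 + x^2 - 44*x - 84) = (x + 4)/(x^2 - x - 42)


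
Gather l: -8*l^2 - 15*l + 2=-8*l^2 - 15*l + 2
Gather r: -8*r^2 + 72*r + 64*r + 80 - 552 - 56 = -8*r^2 + 136*r - 528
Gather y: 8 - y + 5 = 13 - y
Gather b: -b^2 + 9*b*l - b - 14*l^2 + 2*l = -b^2 + b*(9*l - 1) - 14*l^2 + 2*l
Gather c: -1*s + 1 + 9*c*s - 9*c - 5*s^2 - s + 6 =c*(9*s - 9) - 5*s^2 - 2*s + 7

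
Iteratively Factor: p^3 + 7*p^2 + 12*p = (p)*(p^2 + 7*p + 12) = p*(p + 3)*(p + 4)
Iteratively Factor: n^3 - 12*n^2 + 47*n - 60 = (n - 5)*(n^2 - 7*n + 12) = (n - 5)*(n - 4)*(n - 3)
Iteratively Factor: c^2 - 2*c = (c)*(c - 2)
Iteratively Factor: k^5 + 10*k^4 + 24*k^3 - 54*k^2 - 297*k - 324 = (k + 3)*(k^4 + 7*k^3 + 3*k^2 - 63*k - 108) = (k + 3)*(k + 4)*(k^3 + 3*k^2 - 9*k - 27) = (k + 3)^2*(k + 4)*(k^2 - 9) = (k + 3)^3*(k + 4)*(k - 3)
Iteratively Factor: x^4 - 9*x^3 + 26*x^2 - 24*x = (x)*(x^3 - 9*x^2 + 26*x - 24) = x*(x - 2)*(x^2 - 7*x + 12) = x*(x - 4)*(x - 2)*(x - 3)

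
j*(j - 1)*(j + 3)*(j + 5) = j^4 + 7*j^3 + 7*j^2 - 15*j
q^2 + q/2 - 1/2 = (q - 1/2)*(q + 1)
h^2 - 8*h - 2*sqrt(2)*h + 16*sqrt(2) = (h - 8)*(h - 2*sqrt(2))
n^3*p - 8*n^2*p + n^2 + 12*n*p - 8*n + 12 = (n - 6)*(n - 2)*(n*p + 1)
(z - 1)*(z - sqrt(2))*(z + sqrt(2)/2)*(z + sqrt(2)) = z^4 - z^3 + sqrt(2)*z^3/2 - 2*z^2 - sqrt(2)*z^2/2 - sqrt(2)*z + 2*z + sqrt(2)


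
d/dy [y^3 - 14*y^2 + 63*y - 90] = 3*y^2 - 28*y + 63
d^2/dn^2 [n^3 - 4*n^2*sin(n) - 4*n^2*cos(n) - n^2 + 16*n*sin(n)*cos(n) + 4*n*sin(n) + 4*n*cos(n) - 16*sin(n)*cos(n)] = 4*sqrt(2)*n^2*sin(n + pi/4) + 12*n*sin(n) - 32*n*sin(2*n) - 20*n*cos(n) + 6*n - 16*sin(n) + 32*sqrt(2)*sin(2*n + pi/4) - 2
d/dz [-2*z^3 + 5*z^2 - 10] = 2*z*(5 - 3*z)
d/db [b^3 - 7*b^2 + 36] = b*(3*b - 14)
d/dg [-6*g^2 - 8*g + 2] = -12*g - 8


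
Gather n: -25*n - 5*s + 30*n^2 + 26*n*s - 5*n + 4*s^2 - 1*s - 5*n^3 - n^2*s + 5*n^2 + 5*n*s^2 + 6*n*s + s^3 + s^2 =-5*n^3 + n^2*(35 - s) + n*(5*s^2 + 32*s - 30) + s^3 + 5*s^2 - 6*s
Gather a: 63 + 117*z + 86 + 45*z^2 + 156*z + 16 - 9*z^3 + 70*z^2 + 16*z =-9*z^3 + 115*z^2 + 289*z + 165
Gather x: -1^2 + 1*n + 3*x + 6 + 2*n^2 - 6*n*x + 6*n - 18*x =2*n^2 + 7*n + x*(-6*n - 15) + 5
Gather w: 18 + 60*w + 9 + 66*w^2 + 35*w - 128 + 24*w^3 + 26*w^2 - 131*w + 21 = 24*w^3 + 92*w^2 - 36*w - 80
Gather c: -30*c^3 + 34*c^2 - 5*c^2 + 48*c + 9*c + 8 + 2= -30*c^3 + 29*c^2 + 57*c + 10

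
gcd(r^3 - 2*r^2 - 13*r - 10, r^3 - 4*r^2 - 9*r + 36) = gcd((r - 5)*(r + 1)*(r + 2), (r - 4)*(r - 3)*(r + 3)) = 1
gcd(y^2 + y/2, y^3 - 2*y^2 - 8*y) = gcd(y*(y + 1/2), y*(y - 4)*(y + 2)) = y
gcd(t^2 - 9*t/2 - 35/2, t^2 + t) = 1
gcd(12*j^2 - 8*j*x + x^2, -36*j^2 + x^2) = -6*j + x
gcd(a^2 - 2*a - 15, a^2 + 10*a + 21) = a + 3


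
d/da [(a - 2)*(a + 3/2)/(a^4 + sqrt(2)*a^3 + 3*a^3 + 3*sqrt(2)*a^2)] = (-2*a^4 - 3*a^3/2 - sqrt(2)*a^3 + sqrt(2)*a^2 + 15*a^2 + 21*sqrt(2)*a/2 + 27*a + 18*sqrt(2))/(a^3*(a^4 + 2*sqrt(2)*a^3 + 6*a^3 + 11*a^2 + 12*sqrt(2)*a^2 + 12*a + 18*sqrt(2)*a + 18))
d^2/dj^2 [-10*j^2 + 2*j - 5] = -20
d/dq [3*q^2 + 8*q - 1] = 6*q + 8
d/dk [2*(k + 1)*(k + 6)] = 4*k + 14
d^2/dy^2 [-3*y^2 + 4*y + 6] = -6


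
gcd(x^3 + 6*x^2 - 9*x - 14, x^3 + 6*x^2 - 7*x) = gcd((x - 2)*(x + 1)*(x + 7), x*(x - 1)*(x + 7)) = x + 7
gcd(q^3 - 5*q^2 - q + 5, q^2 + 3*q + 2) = q + 1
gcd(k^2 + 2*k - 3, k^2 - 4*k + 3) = k - 1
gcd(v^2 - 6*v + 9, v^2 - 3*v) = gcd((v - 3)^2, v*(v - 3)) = v - 3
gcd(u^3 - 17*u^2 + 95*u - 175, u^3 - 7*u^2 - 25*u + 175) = u^2 - 12*u + 35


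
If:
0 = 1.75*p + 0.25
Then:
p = -0.14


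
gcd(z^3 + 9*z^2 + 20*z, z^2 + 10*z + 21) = 1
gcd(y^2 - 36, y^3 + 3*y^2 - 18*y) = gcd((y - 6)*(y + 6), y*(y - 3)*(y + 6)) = y + 6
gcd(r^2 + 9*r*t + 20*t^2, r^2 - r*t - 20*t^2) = r + 4*t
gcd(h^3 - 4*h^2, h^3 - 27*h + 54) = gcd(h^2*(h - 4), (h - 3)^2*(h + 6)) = 1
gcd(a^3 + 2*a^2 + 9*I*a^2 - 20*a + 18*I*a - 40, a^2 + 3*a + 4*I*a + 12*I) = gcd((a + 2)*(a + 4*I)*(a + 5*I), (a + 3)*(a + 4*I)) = a + 4*I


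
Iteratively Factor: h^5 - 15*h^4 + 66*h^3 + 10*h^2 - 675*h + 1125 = (h - 3)*(h^4 - 12*h^3 + 30*h^2 + 100*h - 375) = (h - 5)*(h - 3)*(h^3 - 7*h^2 - 5*h + 75) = (h - 5)^2*(h - 3)*(h^2 - 2*h - 15) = (h - 5)^3*(h - 3)*(h + 3)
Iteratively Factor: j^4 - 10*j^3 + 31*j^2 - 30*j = (j)*(j^3 - 10*j^2 + 31*j - 30) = j*(j - 2)*(j^2 - 8*j + 15) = j*(j - 3)*(j - 2)*(j - 5)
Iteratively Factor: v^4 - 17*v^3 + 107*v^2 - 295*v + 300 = (v - 4)*(v^3 - 13*v^2 + 55*v - 75) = (v - 4)*(v - 3)*(v^2 - 10*v + 25) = (v - 5)*(v - 4)*(v - 3)*(v - 5)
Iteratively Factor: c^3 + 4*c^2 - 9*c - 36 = (c + 4)*(c^2 - 9) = (c - 3)*(c + 4)*(c + 3)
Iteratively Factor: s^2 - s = (s - 1)*(s)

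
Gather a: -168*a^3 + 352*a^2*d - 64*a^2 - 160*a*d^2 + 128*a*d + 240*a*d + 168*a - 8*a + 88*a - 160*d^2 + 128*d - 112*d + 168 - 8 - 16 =-168*a^3 + a^2*(352*d - 64) + a*(-160*d^2 + 368*d + 248) - 160*d^2 + 16*d + 144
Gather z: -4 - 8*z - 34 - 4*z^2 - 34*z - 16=-4*z^2 - 42*z - 54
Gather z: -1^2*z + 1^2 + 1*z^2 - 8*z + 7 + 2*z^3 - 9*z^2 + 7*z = 2*z^3 - 8*z^2 - 2*z + 8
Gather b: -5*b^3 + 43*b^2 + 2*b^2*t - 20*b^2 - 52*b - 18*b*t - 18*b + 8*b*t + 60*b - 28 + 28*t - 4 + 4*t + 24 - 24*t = -5*b^3 + b^2*(2*t + 23) + b*(-10*t - 10) + 8*t - 8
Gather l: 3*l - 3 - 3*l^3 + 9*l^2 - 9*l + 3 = -3*l^3 + 9*l^2 - 6*l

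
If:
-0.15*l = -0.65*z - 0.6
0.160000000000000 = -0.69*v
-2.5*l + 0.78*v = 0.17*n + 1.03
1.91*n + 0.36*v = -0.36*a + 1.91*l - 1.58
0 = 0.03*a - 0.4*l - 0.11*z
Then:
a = -10.98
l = -0.54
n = 0.75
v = -0.23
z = -1.05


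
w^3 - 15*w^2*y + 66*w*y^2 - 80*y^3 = (w - 8*y)*(w - 5*y)*(w - 2*y)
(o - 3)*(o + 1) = o^2 - 2*o - 3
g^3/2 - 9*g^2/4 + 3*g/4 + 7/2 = (g/2 + 1/2)*(g - 7/2)*(g - 2)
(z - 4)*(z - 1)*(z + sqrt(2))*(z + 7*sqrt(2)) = z^4 - 5*z^3 + 8*sqrt(2)*z^3 - 40*sqrt(2)*z^2 + 18*z^2 - 70*z + 32*sqrt(2)*z + 56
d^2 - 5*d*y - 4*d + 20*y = (d - 4)*(d - 5*y)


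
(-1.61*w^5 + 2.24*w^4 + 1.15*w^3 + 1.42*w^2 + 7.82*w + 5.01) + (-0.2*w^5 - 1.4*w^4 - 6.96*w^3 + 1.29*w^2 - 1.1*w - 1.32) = -1.81*w^5 + 0.84*w^4 - 5.81*w^3 + 2.71*w^2 + 6.72*w + 3.69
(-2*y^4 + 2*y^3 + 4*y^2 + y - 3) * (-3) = 6*y^4 - 6*y^3 - 12*y^2 - 3*y + 9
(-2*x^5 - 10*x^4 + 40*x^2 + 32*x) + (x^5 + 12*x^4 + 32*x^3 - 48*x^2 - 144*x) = -x^5 + 2*x^4 + 32*x^3 - 8*x^2 - 112*x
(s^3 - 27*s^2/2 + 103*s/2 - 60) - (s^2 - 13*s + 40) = s^3 - 29*s^2/2 + 129*s/2 - 100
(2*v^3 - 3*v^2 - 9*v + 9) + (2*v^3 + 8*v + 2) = 4*v^3 - 3*v^2 - v + 11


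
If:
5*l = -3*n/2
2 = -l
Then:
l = -2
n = 20/3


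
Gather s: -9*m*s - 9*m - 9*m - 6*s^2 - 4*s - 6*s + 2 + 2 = -18*m - 6*s^2 + s*(-9*m - 10) + 4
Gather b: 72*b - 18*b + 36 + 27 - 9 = 54*b + 54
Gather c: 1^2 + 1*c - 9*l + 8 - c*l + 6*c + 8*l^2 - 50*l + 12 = c*(7 - l) + 8*l^2 - 59*l + 21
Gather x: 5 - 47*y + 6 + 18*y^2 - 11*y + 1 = 18*y^2 - 58*y + 12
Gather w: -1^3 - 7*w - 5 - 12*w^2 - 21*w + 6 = -12*w^2 - 28*w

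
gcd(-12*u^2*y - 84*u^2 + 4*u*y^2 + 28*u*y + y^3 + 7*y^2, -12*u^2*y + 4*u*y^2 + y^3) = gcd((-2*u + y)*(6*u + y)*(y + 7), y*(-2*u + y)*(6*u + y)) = -12*u^2 + 4*u*y + y^2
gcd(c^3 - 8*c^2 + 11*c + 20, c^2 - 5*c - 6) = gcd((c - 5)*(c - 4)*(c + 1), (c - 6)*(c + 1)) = c + 1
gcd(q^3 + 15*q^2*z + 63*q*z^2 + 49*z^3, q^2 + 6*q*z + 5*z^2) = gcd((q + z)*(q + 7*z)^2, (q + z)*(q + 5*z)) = q + z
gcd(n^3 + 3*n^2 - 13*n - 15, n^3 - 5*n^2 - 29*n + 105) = n^2 + 2*n - 15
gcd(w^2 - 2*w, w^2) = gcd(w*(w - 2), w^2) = w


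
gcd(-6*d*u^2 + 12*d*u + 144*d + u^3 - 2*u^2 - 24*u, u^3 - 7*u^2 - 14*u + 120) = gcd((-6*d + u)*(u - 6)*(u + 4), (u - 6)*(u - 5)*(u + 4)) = u^2 - 2*u - 24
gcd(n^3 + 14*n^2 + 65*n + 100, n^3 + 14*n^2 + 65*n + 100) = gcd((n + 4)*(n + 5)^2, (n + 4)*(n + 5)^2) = n^3 + 14*n^2 + 65*n + 100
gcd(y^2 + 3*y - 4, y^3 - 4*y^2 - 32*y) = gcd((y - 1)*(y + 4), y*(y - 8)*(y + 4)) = y + 4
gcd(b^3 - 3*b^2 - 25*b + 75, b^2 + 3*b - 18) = b - 3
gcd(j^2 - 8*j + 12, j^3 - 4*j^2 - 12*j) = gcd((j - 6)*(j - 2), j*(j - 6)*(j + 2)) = j - 6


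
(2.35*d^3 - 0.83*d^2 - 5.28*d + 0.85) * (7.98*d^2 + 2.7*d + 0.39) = 18.753*d^5 - 0.2784*d^4 - 43.4589*d^3 - 7.7967*d^2 + 0.2358*d + 0.3315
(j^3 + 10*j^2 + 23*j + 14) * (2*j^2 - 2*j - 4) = 2*j^5 + 18*j^4 + 22*j^3 - 58*j^2 - 120*j - 56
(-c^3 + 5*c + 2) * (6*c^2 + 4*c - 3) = -6*c^5 - 4*c^4 + 33*c^3 + 32*c^2 - 7*c - 6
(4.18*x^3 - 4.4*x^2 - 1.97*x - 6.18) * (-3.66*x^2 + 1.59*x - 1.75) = -15.2988*x^5 + 22.7502*x^4 - 7.1008*x^3 + 27.1865*x^2 - 6.3787*x + 10.815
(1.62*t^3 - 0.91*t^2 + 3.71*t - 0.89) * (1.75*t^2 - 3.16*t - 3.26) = 2.835*t^5 - 6.7117*t^4 + 4.0869*t^3 - 10.3145*t^2 - 9.2822*t + 2.9014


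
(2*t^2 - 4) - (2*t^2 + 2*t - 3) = -2*t - 1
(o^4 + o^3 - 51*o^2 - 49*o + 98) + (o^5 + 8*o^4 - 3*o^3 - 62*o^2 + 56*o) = o^5 + 9*o^4 - 2*o^3 - 113*o^2 + 7*o + 98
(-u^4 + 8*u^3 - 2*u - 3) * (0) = 0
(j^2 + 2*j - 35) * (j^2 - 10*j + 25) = j^4 - 8*j^3 - 30*j^2 + 400*j - 875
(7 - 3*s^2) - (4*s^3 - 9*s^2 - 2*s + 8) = -4*s^3 + 6*s^2 + 2*s - 1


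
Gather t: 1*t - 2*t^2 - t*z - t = -2*t^2 - t*z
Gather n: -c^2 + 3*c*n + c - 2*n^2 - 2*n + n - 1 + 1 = -c^2 + c - 2*n^2 + n*(3*c - 1)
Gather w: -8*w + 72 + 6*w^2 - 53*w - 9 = 6*w^2 - 61*w + 63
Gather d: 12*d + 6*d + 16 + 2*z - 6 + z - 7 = 18*d + 3*z + 3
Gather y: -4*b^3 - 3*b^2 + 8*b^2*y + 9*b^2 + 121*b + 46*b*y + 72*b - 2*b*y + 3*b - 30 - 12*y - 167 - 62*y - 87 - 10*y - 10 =-4*b^3 + 6*b^2 + 196*b + y*(8*b^2 + 44*b - 84) - 294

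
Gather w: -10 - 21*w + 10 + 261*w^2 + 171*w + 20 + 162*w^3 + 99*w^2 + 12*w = 162*w^3 + 360*w^2 + 162*w + 20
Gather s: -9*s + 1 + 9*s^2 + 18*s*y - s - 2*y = 9*s^2 + s*(18*y - 10) - 2*y + 1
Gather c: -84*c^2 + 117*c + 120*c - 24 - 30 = -84*c^2 + 237*c - 54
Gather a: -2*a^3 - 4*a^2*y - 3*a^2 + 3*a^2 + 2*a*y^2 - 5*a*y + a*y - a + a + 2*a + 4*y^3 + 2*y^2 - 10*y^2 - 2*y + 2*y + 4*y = -2*a^3 - 4*a^2*y + a*(2*y^2 - 4*y + 2) + 4*y^3 - 8*y^2 + 4*y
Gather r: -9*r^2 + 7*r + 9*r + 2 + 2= -9*r^2 + 16*r + 4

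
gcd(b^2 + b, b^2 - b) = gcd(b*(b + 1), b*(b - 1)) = b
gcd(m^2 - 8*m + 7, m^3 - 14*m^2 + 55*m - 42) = m^2 - 8*m + 7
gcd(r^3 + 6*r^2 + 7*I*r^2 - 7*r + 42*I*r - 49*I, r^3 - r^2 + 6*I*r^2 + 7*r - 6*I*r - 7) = r^2 + r*(-1 + 7*I) - 7*I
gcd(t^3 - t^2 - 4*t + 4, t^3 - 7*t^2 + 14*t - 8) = t^2 - 3*t + 2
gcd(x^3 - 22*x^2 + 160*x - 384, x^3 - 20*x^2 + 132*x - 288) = x^2 - 14*x + 48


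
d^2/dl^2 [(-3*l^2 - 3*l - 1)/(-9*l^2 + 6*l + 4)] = 6*(135*l^3 + 189*l^2 + 54*l + 16)/(729*l^6 - 1458*l^5 + 1080*l^3 - 288*l - 64)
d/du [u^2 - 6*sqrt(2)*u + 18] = 2*u - 6*sqrt(2)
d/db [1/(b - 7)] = -1/(b - 7)^2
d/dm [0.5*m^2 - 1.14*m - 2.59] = 1.0*m - 1.14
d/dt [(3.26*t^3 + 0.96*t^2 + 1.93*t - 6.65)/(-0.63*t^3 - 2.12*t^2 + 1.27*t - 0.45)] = (8.88178419700125e-16*t^5 - 6.3064*t^4 + 10.7122*t^3 - 11.6587*t^2 - 29.06*t + 7.577)/(0.3969*t^6 + 2.6712*t^5 + 2.8942*t^4 - 4.8178*t^3 + 3.5209*t^2 - 1.143*t + 0.2025)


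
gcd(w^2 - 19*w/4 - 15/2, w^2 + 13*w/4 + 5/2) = w + 5/4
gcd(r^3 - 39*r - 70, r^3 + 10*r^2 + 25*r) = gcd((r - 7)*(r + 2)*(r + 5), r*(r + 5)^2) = r + 5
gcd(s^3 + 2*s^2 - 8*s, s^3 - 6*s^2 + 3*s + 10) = s - 2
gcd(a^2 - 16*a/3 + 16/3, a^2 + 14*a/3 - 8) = a - 4/3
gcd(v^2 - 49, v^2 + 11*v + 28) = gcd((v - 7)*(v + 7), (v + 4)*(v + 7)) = v + 7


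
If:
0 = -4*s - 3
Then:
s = -3/4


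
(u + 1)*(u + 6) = u^2 + 7*u + 6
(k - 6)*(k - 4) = k^2 - 10*k + 24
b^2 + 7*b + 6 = (b + 1)*(b + 6)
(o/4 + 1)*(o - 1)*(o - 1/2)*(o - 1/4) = o^4/4 + 9*o^3/16 - 49*o^2/32 + 27*o/32 - 1/8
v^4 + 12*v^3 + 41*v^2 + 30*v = v*(v + 1)*(v + 5)*(v + 6)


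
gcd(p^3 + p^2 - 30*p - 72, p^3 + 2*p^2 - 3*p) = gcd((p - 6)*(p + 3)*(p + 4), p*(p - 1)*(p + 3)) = p + 3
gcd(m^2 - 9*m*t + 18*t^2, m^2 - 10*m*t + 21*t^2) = -m + 3*t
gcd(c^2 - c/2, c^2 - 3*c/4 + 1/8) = c - 1/2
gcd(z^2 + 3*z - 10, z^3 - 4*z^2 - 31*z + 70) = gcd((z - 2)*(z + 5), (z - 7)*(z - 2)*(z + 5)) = z^2 + 3*z - 10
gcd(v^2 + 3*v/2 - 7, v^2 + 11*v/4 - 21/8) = v + 7/2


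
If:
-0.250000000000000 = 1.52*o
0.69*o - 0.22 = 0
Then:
No Solution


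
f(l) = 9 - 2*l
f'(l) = -2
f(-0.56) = 10.12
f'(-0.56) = -2.00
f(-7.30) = 23.60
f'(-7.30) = -2.00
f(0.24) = 8.52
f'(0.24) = -2.00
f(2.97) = 3.06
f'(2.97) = -2.00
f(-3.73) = 16.46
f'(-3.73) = -2.00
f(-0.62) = 10.24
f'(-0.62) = -2.00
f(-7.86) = 24.72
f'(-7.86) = -2.00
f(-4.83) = 18.66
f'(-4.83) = -2.00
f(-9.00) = 27.00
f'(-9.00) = -2.00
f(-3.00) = 15.00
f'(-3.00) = -2.00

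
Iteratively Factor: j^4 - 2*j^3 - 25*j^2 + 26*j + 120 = (j - 5)*(j^3 + 3*j^2 - 10*j - 24) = (j - 5)*(j - 3)*(j^2 + 6*j + 8) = (j - 5)*(j - 3)*(j + 4)*(j + 2)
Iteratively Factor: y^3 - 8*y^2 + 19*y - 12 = (y - 3)*(y^2 - 5*y + 4) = (y - 4)*(y - 3)*(y - 1)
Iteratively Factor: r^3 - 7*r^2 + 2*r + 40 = (r - 4)*(r^2 - 3*r - 10) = (r - 4)*(r + 2)*(r - 5)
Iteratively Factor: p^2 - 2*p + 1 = (p - 1)*(p - 1)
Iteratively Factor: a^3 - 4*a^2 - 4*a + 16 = (a - 2)*(a^2 - 2*a - 8) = (a - 4)*(a - 2)*(a + 2)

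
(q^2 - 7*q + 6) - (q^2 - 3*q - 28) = 34 - 4*q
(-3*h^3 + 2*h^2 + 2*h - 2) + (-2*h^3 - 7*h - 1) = -5*h^3 + 2*h^2 - 5*h - 3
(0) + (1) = 1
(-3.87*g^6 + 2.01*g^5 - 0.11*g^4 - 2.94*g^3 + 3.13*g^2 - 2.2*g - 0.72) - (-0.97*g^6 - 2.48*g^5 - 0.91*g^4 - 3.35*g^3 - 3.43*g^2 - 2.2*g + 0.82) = -2.9*g^6 + 4.49*g^5 + 0.8*g^4 + 0.41*g^3 + 6.56*g^2 - 1.54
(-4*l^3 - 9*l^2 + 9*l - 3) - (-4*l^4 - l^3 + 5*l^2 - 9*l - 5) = 4*l^4 - 3*l^3 - 14*l^2 + 18*l + 2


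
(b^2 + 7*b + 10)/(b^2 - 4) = (b + 5)/(b - 2)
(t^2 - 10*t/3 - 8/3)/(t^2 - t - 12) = (t + 2/3)/(t + 3)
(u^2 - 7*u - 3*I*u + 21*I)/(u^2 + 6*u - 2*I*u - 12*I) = (u^2 - u*(7 + 3*I) + 21*I)/(u^2 + 2*u*(3 - I) - 12*I)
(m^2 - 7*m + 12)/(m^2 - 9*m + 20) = (m - 3)/(m - 5)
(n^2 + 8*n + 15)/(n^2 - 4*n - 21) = (n + 5)/(n - 7)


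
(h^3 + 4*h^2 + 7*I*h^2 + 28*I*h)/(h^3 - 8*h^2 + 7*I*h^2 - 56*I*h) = (h + 4)/(h - 8)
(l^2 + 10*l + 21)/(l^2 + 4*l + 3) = (l + 7)/(l + 1)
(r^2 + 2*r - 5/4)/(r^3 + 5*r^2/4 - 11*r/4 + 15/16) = 4/(4*r - 3)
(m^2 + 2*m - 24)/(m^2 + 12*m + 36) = (m - 4)/(m + 6)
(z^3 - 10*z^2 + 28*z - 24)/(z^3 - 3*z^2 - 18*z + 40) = (z^2 - 8*z + 12)/(z^2 - z - 20)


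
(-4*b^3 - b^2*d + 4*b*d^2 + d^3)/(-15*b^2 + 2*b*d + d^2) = (-4*b^3 - b^2*d + 4*b*d^2 + d^3)/(-15*b^2 + 2*b*d + d^2)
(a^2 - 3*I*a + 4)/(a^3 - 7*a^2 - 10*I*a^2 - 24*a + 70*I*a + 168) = (a + I)/(a^2 - a*(7 + 6*I) + 42*I)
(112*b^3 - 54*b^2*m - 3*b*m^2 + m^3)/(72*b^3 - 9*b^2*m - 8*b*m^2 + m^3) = (14*b^2 - 5*b*m - m^2)/(9*b^2 - m^2)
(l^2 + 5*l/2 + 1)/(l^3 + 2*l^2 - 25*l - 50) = (l + 1/2)/(l^2 - 25)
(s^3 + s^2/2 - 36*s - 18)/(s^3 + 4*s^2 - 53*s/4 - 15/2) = 2*(s - 6)/(2*s - 5)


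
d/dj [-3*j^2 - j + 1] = -6*j - 1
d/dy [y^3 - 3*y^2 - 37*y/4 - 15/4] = 3*y^2 - 6*y - 37/4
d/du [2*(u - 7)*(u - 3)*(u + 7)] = 6*u^2 - 12*u - 98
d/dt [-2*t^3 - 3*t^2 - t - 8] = -6*t^2 - 6*t - 1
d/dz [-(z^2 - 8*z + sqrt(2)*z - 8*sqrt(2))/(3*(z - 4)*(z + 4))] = (-8*z^2 + sqrt(2)*z^2 - 16*sqrt(2)*z + 32*z - 128 + 16*sqrt(2))/(3*(z^4 - 32*z^2 + 256))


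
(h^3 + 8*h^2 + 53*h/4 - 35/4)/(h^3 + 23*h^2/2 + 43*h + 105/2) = (h - 1/2)/(h + 3)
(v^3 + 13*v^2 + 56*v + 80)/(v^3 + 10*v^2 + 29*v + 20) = (v + 4)/(v + 1)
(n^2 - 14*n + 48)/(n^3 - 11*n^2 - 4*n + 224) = (n - 6)/(n^2 - 3*n - 28)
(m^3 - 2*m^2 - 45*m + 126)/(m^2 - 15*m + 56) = (m^3 - 2*m^2 - 45*m + 126)/(m^2 - 15*m + 56)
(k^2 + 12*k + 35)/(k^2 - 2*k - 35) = (k + 7)/(k - 7)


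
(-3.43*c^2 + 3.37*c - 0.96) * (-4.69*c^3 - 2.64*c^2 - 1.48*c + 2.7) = 16.0867*c^5 - 6.7501*c^4 + 0.682*c^3 - 11.7142*c^2 + 10.5198*c - 2.592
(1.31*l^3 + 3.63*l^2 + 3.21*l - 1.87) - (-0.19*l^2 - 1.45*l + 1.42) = 1.31*l^3 + 3.82*l^2 + 4.66*l - 3.29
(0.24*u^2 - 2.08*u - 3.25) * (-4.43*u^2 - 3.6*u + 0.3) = -1.0632*u^4 + 8.3504*u^3 + 21.9575*u^2 + 11.076*u - 0.975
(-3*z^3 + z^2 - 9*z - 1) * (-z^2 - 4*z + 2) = 3*z^5 + 11*z^4 - z^3 + 39*z^2 - 14*z - 2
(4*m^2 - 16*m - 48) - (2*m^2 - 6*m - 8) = 2*m^2 - 10*m - 40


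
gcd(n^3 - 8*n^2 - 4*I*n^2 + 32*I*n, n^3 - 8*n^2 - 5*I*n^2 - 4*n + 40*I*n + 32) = n^2 + n*(-8 - 4*I) + 32*I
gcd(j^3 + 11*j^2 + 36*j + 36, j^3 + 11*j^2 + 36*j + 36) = j^3 + 11*j^2 + 36*j + 36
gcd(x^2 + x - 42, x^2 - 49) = x + 7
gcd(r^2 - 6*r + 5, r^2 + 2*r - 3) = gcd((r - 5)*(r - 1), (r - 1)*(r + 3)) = r - 1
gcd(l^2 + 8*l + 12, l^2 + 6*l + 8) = l + 2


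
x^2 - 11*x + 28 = (x - 7)*(x - 4)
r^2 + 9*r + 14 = (r + 2)*(r + 7)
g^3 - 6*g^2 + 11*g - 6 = (g - 3)*(g - 2)*(g - 1)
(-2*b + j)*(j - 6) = -2*b*j + 12*b + j^2 - 6*j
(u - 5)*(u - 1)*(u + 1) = u^3 - 5*u^2 - u + 5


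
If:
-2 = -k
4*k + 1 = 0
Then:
No Solution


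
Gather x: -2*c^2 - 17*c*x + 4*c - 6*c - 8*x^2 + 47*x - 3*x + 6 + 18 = -2*c^2 - 2*c - 8*x^2 + x*(44 - 17*c) + 24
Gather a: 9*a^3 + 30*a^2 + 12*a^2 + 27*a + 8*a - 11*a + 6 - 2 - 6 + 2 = 9*a^3 + 42*a^2 + 24*a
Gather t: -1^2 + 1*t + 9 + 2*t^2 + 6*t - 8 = 2*t^2 + 7*t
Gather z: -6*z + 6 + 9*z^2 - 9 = 9*z^2 - 6*z - 3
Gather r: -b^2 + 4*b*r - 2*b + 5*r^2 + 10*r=-b^2 - 2*b + 5*r^2 + r*(4*b + 10)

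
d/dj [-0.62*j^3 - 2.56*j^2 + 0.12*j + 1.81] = -1.86*j^2 - 5.12*j + 0.12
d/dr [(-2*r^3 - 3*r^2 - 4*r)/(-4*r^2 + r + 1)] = (8*r^4 - 4*r^3 - 25*r^2 - 6*r - 4)/(16*r^4 - 8*r^3 - 7*r^2 + 2*r + 1)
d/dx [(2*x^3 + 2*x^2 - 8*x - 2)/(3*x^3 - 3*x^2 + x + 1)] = 2*(-6*x^4 + 26*x^3 + x^2 - 4*x - 3)/(9*x^6 - 18*x^5 + 15*x^4 - 5*x^2 + 2*x + 1)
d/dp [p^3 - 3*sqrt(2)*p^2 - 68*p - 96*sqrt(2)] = 3*p^2 - 6*sqrt(2)*p - 68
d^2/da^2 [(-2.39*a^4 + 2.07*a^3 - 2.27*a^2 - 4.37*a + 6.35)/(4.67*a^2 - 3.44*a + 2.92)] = (-104.246542*a^6 + 230.369232*a^5 - 365.2398*a^4 + 113.105582*a^3 + 647.35329*a^2 - 148.624584*a - 149.396968)/(101.847563*a^6 - 225.067848*a^5 + 356.8347*a^4 - 322.16288*a^3 + 223.1172*a^2 - 87.992448*a + 24.897088)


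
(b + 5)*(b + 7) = b^2 + 12*b + 35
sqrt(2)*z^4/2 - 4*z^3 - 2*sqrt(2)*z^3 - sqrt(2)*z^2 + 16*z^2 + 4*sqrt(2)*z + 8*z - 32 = (z - 4)*(z - 4*sqrt(2))*(z - sqrt(2))*(sqrt(2)*z/2 + 1)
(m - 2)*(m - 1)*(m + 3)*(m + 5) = m^4 + 5*m^3 - 7*m^2 - 29*m + 30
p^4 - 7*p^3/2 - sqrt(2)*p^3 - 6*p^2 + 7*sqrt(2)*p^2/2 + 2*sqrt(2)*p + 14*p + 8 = (p - 4)*(p + 1/2)*(p - 2*sqrt(2))*(p + sqrt(2))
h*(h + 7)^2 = h^3 + 14*h^2 + 49*h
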